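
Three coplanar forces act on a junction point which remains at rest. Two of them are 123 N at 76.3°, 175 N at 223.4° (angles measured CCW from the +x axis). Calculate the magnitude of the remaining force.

F ≈ 98 N

Sum the known components: ΣF_x = -98.02 N, ΣF_y = -0.7398 N.
For equilibrium the remaining force must supply (−ΣF_x, −ΣF_y) = (98.02, 0.7398) N.
Magnitude = √((98.02)² + (0.7398)²) = 98.02 N; direction = atan2(0.7398, 98.02) = 0.4°.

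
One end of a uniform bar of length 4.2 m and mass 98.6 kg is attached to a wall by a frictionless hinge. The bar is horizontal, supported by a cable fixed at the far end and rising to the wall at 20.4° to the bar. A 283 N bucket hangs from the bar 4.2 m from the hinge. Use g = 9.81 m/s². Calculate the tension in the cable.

T ≈ 2200 N

Take torques about the hinge: T sin 20.4° · 4.2 = 98.6×9.81×2.1 + 283×4.2 = 3219.9 N·m.
So T = 3219.9 / (0.3486 × 4.2) = 2199.4 N.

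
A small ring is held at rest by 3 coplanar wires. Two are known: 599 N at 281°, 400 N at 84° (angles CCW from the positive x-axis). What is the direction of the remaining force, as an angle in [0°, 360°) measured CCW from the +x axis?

Sum the known components: ΣF_x = 156.1 N, ΣF_y = -190.2 N.
For equilibrium the remaining force must supply (−ΣF_x, −ΣF_y) = (-156.1, 190.2) N.
Magnitude = √((-156.1)² + (190.2)²) = 246 N; direction = atan2(190.2, -156.1) = 129.4°.

θ ≈ 129°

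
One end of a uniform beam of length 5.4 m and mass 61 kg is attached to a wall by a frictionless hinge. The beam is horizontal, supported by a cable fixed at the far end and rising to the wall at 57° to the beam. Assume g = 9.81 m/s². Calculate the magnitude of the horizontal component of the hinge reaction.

Take torques about the hinge: T sin 57° · 5.4 = 61×9.81×2.7 = 1615.7 N·m.
So T = 1615.7 / (0.8387 × 5.4) = 356.76 N.
ΣF_x = 0: H_x = T cos 57° = 194.31 N.

H_x ≈ 194 N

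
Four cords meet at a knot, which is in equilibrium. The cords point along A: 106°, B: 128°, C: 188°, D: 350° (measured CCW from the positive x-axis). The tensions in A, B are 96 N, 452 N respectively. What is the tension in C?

T_C ≈ 1260 N

Resolve: ΣF_x = 96 cos 106° + 452 cos 128° + T_C cos 188° + T_D cos 350° = 0.
        ΣF_y = 96 sin 106° + 452 sin 128° + T_C sin 188° + T_D sin 350° = 0.
The known terms sum to (-304.7, 448.5) N, so -0.9903 T_C + 0.9848 T_D = 304.7 and -0.1392 T_C − 0.1736 T_D = -448.5.
Solving simultaneously: T_C = 1258 N, T_D = 1574 N.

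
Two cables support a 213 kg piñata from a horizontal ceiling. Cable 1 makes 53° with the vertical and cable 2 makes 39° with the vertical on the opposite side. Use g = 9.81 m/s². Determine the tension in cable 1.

T_1 ≈ 1320 N

Angles from the horizontal: cable 1 is 90° − 53° = 37°, cable 2 is 90° − 39° = 51°.
Weight W = 213 × 9.81 = 2090 N acts straight down.
Horizontal: T_1 cos 37° = T_2 cos 51°  →  T_2 = 1.269 T_1.
Vertical: T_1 sin 37° + T_2 sin 51° = 2090.
Substituting the horizontal relation into the vertical equation gives 1.588 T_1 = 2090, so T_1 = 1316 N.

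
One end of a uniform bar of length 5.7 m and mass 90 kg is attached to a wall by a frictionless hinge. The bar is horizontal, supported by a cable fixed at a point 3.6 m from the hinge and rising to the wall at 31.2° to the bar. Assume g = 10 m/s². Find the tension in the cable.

T ≈ 1380 N

Take torques about the hinge: T sin 31.2° · 3.6 = 90×10×2.85 = 2565 N·m.
So T = 2565 / (0.5180 × 3.6) = 1375.4 N.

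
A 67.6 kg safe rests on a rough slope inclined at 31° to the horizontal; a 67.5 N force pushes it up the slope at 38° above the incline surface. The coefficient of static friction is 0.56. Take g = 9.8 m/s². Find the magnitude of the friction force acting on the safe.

f ≈ 288 N

Axes along / perpendicular to the incline. W sin 31° = 341.2 N down-slope; W cos 31° = 567.9 N into the surface.
Perpendicular: N = W cos 31° − P sin 38° = 567.9 − 41.56 = 526.3 N.
Along incline: P cos 38° + f = W sin 31° (friction acts up-slope) → f = 341.2 − 53.19 = 288 N.
|f| = 288 N ≤ μN = 294.7 N, so the safe is indeed static.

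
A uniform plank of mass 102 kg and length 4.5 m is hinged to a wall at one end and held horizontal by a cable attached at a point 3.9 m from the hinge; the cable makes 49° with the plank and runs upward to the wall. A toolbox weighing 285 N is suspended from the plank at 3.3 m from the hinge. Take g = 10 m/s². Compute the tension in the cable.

Take torques about the hinge: T sin 49° · 3.9 = 102×10×2.25 + 285×3.3 = 3235.5 N·m.
So T = 3235.5 / (0.7547 × 3.9) = 1099.3 N.

T ≈ 1100 N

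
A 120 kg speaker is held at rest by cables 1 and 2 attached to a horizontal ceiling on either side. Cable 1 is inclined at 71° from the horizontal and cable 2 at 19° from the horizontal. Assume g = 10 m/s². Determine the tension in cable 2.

T_2 ≈ 391 N

Weight W = 120 × 10 = 1200 N acts straight down.
Horizontal: T_1 cos 71° = T_2 cos 19°  →  T_1 = 2.904 T_2.
Vertical: T_1 sin 71° + T_2 sin 19° = 1200.
Substituting the horizontal relation into the vertical equation gives 3.072 T_2 = 1200, so T_2 = 390.7 N.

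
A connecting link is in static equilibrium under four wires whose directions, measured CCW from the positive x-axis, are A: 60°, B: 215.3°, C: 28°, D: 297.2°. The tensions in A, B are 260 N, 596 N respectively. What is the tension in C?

Resolve: ΣF_x = 260 cos 60° + 596 cos 215.3° + T_C cos 28° + T_D cos 297.2° = 0.
        ΣF_y = 260 sin 60° + 596 sin 215.3° + T_C sin 28° + T_D sin 297.2° = 0.
The known terms sum to (-356.4, -119.2) N, so 0.8829 T_C + 0.4571 T_D = 356.4 and 0.4695 T_C − 0.8894 T_D = 119.2.
Solving simultaneously: T_C = 371.5 N, T_D = 62.05 N.

T_C ≈ 372 N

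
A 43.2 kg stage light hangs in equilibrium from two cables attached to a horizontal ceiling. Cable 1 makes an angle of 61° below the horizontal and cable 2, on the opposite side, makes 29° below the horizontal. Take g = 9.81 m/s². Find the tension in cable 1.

Weight W = 43.2 × 9.81 = 423.8 N acts straight down.
Horizontal: T_1 cos 61° = T_2 cos 29°  →  T_2 = 0.5543 T_1.
Vertical: T_1 sin 61° + T_2 sin 29° = 423.8.
Substituting the horizontal relation into the vertical equation gives 1.143 T_1 = 423.8, so T_1 = 370.7 N.

T_1 ≈ 371 N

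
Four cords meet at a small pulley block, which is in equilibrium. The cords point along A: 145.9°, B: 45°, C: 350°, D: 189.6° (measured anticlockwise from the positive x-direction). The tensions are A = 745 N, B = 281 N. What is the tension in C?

T_C ≈ 2020 N

Resolve: ΣF_x = 745 cos 145.9° + 281 cos 45° + T_C cos 350° + T_D cos 189.6° = 0.
        ΣF_y = 745 sin 145.9° + 281 sin 45° + T_C sin 350° + T_D sin 189.6° = 0.
The known terms sum to (-418.2, 616.4) N, so 0.9848 T_C − 0.9860 T_D = 418.2 and -0.1736 T_C − 0.1668 T_D = -616.4.
Solving simultaneously: T_C = 2020 N, T_D = 1593 N.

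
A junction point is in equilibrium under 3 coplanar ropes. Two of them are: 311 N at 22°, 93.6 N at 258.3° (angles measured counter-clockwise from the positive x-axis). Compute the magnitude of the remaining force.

F ≈ 271 N

Sum the known components: ΣF_x = 269.4 N, ΣF_y = 24.85 N.
For equilibrium the remaining force must supply (−ΣF_x, −ΣF_y) = (-269.4, -24.85) N.
Magnitude = √((-269.4)² + (-24.85)²) = 270.5 N; direction = atan2(-24.85, -269.4) = 185.3°.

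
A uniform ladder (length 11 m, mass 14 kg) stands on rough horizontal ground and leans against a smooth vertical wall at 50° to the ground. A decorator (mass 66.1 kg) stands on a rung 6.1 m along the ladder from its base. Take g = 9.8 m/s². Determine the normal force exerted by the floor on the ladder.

N_floor ≈ 785 N

ΣF_y = 0: N_floor = 14×9.8 + 66.1×9.8 = 784.98 N.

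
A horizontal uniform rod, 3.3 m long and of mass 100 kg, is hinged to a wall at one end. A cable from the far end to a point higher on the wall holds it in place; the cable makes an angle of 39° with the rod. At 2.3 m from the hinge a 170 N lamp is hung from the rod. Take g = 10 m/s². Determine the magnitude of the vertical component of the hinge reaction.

Take torques about the hinge: T sin 39° · 3.3 = 100×10×1.65 + 170×2.3 = 2041 N·m.
So T = 2041 / (0.6293 × 3.3) = 982.78 N.
ΣF_y = 0: H_y = (100×10 + 170) − T sin 39° = 1170 − 618.48 = 551.52 N.

|H_y| ≈ 552 N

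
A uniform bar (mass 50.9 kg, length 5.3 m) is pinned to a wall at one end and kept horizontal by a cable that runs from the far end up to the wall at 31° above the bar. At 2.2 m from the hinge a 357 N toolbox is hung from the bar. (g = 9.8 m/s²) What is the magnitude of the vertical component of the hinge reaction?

|H_y| ≈ 458 N

Take torques about the hinge: T sin 31° · 5.3 = 50.9×9.8×2.65 + 357×2.2 = 2107.3 N·m.
So T = 2107.3 / (0.5150 × 5.3) = 771.98 N.
ΣF_y = 0: H_y = (50.9×9.8 + 357) − T sin 31° = 855.82 − 397.6 = 458.22 N.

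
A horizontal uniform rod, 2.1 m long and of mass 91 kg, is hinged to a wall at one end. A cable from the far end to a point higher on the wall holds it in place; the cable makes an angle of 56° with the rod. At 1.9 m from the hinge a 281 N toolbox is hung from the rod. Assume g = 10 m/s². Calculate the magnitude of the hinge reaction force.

Take torques about the hinge: T sin 56° · 2.1 = 91×10×1.05 + 281×1.9 = 1489.4 N·m.
So T = 1489.4 / (0.8290 × 2.1) = 855.5 N.
ΣF_x = 0: H_x = T cos 56° = 478.39 N.
ΣF_y = 0: H_y = (91×10 + 281) − T sin 56° = 1191 − 709.24 = 481.76 N.
|H| = √(H_x² + H_y²) = √((478.39)² + (481.76)²) = 678.93 N.

|H| ≈ 679 N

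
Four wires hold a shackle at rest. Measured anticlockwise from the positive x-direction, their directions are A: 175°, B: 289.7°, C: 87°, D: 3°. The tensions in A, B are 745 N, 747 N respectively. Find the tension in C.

T_C ≈ 615 N

Resolve: ΣF_x = 745 cos 175° + 747 cos 289.7° + T_C cos 87° + T_D cos 3° = 0.
        ΣF_y = 745 sin 175° + 747 sin 289.7° + T_C sin 87° + T_D sin 3° = 0.
The known terms sum to (-490.4, -638.3) N, so 0.0523 T_C + 0.9986 T_D = 490.4 and 0.9986 T_C + 0.0523 T_D = 638.3.
Solving simultaneously: T_C = 615.2 N, T_D = 458.8 N.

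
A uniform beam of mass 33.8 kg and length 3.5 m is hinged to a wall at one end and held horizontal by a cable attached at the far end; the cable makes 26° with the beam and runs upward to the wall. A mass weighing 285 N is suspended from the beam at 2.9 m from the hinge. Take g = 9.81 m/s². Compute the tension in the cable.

T ≈ 917 N

Take torques about the hinge: T sin 26° · 3.5 = 33.8×9.81×1.75 + 285×2.9 = 1406.8 N·m.
So T = 1406.8 / (0.4384 × 3.5) = 916.88 N.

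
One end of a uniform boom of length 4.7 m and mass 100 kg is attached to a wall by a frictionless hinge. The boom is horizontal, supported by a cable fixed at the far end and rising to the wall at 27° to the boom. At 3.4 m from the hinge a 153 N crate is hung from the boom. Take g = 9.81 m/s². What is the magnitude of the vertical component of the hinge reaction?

Take torques about the hinge: T sin 27° · 4.7 = 100×9.81×2.35 + 153×3.4 = 2825.5 N·m.
So T = 2825.5 / (0.4540 × 4.7) = 1324.2 N.
ΣF_y = 0: H_y = (100×9.81 + 153) − T sin 27° = 1134 − 601.18 = 532.82 N.

|H_y| ≈ 533 N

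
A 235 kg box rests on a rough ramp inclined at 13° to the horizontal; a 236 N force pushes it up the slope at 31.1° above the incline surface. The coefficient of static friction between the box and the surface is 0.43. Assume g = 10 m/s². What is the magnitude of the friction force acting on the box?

f ≈ 327 N

Axes along / perpendicular to the incline. W sin 13° = 528.6 N down-slope; W cos 13° = 2290 N into the surface.
Perpendicular: N = W cos 13° − P sin 31.1° = 2290 − 121.9 = 2168 N.
Along incline: P cos 31.1° + f = W sin 13° (friction acts up-slope) → f = 528.6 − 202.1 = 326.6 N.
|f| = 326.6 N ≤ μN = 932.2 N, so the box is indeed static.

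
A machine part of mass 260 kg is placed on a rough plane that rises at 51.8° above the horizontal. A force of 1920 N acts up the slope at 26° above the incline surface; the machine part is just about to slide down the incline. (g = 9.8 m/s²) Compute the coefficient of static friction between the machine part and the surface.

On the verge of sliding down the incline, friction is at its maximum μN and acts up the slope.
Perpendicular to incline: N = W cos 51.8° − P sin 26° = 1576 − 841.7 = 734 N.
Along incline: P cos 26° + μN = W sin 51.8° → μ = (W sin 51.8° − P cos 26°) / N = 0.3769.

μ ≈ 0.377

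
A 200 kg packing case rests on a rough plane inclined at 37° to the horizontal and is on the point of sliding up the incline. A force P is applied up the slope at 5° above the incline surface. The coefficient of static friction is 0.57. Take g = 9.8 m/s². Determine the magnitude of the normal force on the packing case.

On the verge of sliding up the incline, friction equals μN and acts down the slope.
Perpendicular: N + P sin 5° = W cos 37° = 1565 N.
Along incline: P cos 5° = W sin 37° + μN  with W sin 37° = 1180 N.
Solving the pair for P and N: P = 1981 N, N = 1393 N (and f = μN = 793.8 N).

N ≈ 1390 N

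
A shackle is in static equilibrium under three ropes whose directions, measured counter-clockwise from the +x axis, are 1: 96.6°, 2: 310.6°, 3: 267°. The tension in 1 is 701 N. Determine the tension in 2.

Resolve: ΣF_x = 701 cos 96.6° + T_2 cos 310.6° + T_3 cos 267° = 0.
        ΣF_y = 701 sin 96.6° + T_2 sin 310.6° + T_3 sin 267° = 0.
The known terms sum to (-80.57, 696.4) N, so 0.6508 T_2 − 0.0523 T_3 = 80.57 and -0.7593 T_2 − 0.9986 T_3 = -696.4.
Solving simultaneously: T_2 = 169.5 N, T_3 = 568.4 N.

T_2 ≈ 170 N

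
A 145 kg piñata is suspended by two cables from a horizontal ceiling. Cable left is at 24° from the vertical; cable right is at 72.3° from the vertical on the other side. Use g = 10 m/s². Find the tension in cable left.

T_left ≈ 1390 N

Angles from the horizontal: cable left is 90° − 24° = 66°, cable right is 90° − 72.3° = 17.7°.
Weight W = 145 × 10 = 1450 N acts straight down.
Horizontal: T_left cos 66° = T_right cos 17.7°  →  T_right = 0.4269 T_left.
Vertical: T_left sin 66° + T_right sin 17.7° = 1450.
Substituting the horizontal relation into the vertical equation gives 1.043 T_left = 1450, so T_left = 1390 N.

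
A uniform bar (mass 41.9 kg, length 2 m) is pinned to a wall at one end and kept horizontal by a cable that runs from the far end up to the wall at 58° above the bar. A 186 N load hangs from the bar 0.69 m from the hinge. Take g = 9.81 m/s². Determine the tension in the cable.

T ≈ 318 N

Take torques about the hinge: T sin 58° · 2 = 41.9×9.81×1 + 186×0.69 = 539.38 N·m.
So T = 539.38 / (0.8480 × 2) = 318.01 N.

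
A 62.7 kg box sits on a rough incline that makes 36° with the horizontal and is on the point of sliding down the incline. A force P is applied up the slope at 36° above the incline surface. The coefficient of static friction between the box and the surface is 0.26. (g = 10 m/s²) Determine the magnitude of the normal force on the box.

On the verge of sliding down the incline, friction equals μN and acts up the slope.
Perpendicular: N + P sin 36° = W cos 36° = 507.3 N.
Along incline: P cos 36° + μN = W sin 36° with W sin 36° = 368.5 N.
Solving the pair for P and N: P = 360.6 N, N = 295.3 N (and f = μN = 76.77 N).

N ≈ 295 N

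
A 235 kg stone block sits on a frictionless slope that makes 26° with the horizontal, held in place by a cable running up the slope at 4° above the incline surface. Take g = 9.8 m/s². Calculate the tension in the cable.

Take axes along and perpendicular to the incline. Weight components: W sin 26° = 1010 N down-slope, W cos 26° = 2070 N into the surface.
Along incline: T cos 4° = W sin 26° → T = 1012 N.
Perpendicular: N = W cos 26° − T sin 4° = 1999 N.

T ≈ 1010 N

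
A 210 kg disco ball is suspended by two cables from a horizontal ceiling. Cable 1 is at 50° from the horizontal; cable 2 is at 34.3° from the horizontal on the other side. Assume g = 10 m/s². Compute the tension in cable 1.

T_1 ≈ 1740 N

Weight W = 210 × 10 = 2100 N acts straight down.
Horizontal: T_1 cos 50° = T_2 cos 34.3°  →  T_2 = 0.7781 T_1.
Vertical: T_1 sin 50° + T_2 sin 34.3° = 2100.
Substituting the horizontal relation into the vertical equation gives 1.205 T_1 = 2100, so T_1 = 1743 N.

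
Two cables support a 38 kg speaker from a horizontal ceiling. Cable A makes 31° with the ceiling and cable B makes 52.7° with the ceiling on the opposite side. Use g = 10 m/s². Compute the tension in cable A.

Weight W = 38 × 10 = 380 N acts straight down.
Horizontal: T_A cos 31° = T_B cos 52.7°  →  T_B = 1.414 T_A.
Vertical: T_A sin 31° + T_B sin 52.7° = 380.
Substituting the horizontal relation into the vertical equation gives 1.64 T_A = 380, so T_A = 231.7 N.

T_A ≈ 232 N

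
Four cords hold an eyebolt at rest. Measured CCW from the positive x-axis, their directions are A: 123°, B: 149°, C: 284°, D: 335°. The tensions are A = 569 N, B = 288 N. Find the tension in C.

T_C ≈ 427 N

Resolve: ΣF_x = 569 cos 123° + 288 cos 149° + T_C cos 284° + T_D cos 335° = 0.
        ΣF_y = 569 sin 123° + 288 sin 149° + T_C sin 284° + T_D sin 335° = 0.
The known terms sum to (-556.8, 625.5) N, so 0.2419 T_C + 0.9063 T_D = 556.8 and -0.9703 T_C − 0.4226 T_D = -625.5.
Solving simultaneously: T_C = 426.7 N, T_D = 500.4 N.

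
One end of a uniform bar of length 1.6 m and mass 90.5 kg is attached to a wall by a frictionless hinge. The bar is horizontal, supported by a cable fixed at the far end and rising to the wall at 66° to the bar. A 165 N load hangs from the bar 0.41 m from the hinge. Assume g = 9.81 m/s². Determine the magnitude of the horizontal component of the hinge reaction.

Take torques about the hinge: T sin 66° · 1.6 = 90.5×9.81×0.8 + 165×0.41 = 777.89 N·m.
So T = 777.89 / (0.9135 × 1.6) = 532.19 N.
ΣF_x = 0: H_x = T cos 66° = 216.46 N.

H_x ≈ 216 N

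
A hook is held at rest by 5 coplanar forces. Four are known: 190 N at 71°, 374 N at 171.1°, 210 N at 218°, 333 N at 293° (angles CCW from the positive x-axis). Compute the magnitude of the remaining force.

Sum the known components: ΣF_x = -343 N, ΣF_y = -198.3 N.
For equilibrium the remaining force must supply (−ΣF_x, −ΣF_y) = (343, 198.3) N.
Magnitude = √((343)² + (198.3)²) = 396.2 N; direction = atan2(198.3, 343) = 30.0°.

F ≈ 396 N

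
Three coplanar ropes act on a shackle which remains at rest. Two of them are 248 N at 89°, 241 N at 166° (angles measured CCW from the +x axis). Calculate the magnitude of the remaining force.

Sum the known components: ΣF_x = -229.5 N, ΣF_y = 306.3 N.
For equilibrium the remaining force must supply (−ΣF_x, −ΣF_y) = (229.5, -306.3) N.
Magnitude = √((229.5)² + (-306.3)²) = 382.7 N; direction = atan2(-306.3, 229.5) = 306.8°.

F ≈ 383 N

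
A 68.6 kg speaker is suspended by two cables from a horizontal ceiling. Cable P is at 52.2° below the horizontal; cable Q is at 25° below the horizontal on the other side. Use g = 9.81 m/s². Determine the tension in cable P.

T_P ≈ 625 N

Weight W = 68.6 × 9.81 = 673 N acts straight down.
Horizontal: T_P cos 52.2° = T_Q cos 25°  →  T_Q = 0.6763 T_P.
Vertical: T_P sin 52.2° + T_Q sin 25° = 673.
Substituting the horizontal relation into the vertical equation gives 1.076 T_P = 673, so T_P = 625.5 N.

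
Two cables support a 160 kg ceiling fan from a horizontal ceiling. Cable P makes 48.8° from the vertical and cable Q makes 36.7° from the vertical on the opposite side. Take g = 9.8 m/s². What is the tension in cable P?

T_P ≈ 940 N

Angles from the horizontal: cable P is 90° − 48.8° = 41.2°, cable Q is 90° − 36.7° = 53.3°.
Weight W = 160 × 9.8 = 1568 N acts straight down.
Horizontal: T_P cos 41.2° = T_Q cos 53.3°  →  T_Q = 1.259 T_P.
Vertical: T_P sin 41.2° + T_Q sin 53.3° = 1568.
Substituting the horizontal relation into the vertical equation gives 1.668 T_P = 1568, so T_P = 940 N.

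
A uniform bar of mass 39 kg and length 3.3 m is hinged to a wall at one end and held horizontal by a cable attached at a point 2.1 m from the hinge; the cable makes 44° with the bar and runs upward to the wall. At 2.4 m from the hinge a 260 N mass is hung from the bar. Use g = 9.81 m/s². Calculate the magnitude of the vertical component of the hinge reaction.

|H_y| ≈ 44.8 N

Take torques about the hinge: T sin 44° · 2.1 = 39×9.81×1.65 + 260×2.4 = 1255.3 N·m.
So T = 1255.3 / (0.6947 × 2.1) = 860.49 N.
ΣF_y = 0: H_y = (39×9.81 + 260) − T sin 44° = 642.59 − 597.75 = 44.841 N.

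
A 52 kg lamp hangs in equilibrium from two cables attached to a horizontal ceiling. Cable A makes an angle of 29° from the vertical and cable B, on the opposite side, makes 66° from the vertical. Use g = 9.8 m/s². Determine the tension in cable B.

T_B ≈ 248 N

Angles from the horizontal: cable A is 90° − 29° = 61°, cable B is 90° − 66° = 24°.
Weight W = 52 × 9.8 = 509.6 N acts straight down.
Horizontal: T_A cos 61° = T_B cos 24°  →  T_A = 1.884 T_B.
Vertical: T_A sin 61° + T_B sin 24° = 509.6.
Substituting the horizontal relation into the vertical equation gives 2.055 T_B = 509.6, so T_B = 248 N.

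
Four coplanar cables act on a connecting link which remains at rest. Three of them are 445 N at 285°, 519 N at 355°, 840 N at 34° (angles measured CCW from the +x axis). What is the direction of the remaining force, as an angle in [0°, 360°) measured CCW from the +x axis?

θ ≈ 180°

Sum the known components: ΣF_x = 1329 N, ΣF_y = -5.349 N.
For equilibrium the remaining force must supply (−ΣF_x, −ΣF_y) = (-1329, 5.349) N.
Magnitude = √((-1329)² + (5.349)²) = 1329 N; direction = atan2(5.349, -1329) = 179.8°.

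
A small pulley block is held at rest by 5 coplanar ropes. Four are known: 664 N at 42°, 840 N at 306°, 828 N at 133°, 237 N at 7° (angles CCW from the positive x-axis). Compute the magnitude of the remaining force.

Sum the known components: ΣF_x = 657.7 N, ΣF_y = 399.2 N.
For equilibrium the remaining force must supply (−ΣF_x, −ΣF_y) = (-657.7, -399.2) N.
Magnitude = √((-657.7)² + (-399.2)²) = 769.4 N; direction = atan2(-399.2, -657.7) = 211.3°.

F ≈ 769 N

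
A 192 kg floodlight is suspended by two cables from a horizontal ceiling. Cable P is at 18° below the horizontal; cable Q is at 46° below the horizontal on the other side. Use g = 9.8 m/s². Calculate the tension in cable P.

Weight W = 192 × 9.8 = 1882 N acts straight down.
Horizontal: T_P cos 18° = T_Q cos 46°  →  T_Q = 1.369 T_P.
Vertical: T_P sin 18° + T_Q sin 46° = 1882.
Substituting the horizontal relation into the vertical equation gives 1.294 T_P = 1882, so T_P = 1454 N.

T_P ≈ 1450 N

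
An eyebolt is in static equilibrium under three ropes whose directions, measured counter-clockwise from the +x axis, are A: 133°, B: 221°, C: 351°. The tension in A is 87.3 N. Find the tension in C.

Resolve: ΣF_x = 87.3 cos 133° + T_B cos 221° + T_C cos 351° = 0.
        ΣF_y = 87.3 sin 133° + T_B sin 221° + T_C sin 351° = 0.
The known terms sum to (-59.54, 63.85) N, so -0.7547 T_B + 0.9877 T_C = 59.54 and -0.6561 T_B − 0.1564 T_C = -63.85.
Solving simultaneously: T_B = 70.16 N, T_C = 113.9 N.

T_C ≈ 114 N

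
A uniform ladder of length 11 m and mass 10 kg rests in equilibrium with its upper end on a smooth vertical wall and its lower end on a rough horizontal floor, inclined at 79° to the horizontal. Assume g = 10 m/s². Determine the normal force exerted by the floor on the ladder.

ΣF_y = 0: N_floor = 10×10 = 100 N.

N_floor ≈ 100 N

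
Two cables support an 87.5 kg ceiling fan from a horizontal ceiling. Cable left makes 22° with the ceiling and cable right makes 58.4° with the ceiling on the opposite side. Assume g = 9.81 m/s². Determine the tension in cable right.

Weight W = 87.5 × 9.81 = 858.4 N acts straight down.
Horizontal: T_left cos 22° = T_right cos 58.4°  →  T_left = 0.5651 T_right.
Vertical: T_left sin 22° + T_right sin 58.4° = 858.4.
Substituting the horizontal relation into the vertical equation gives 1.063 T_right = 858.4, so T_right = 807.2 N.

T_right ≈ 807 N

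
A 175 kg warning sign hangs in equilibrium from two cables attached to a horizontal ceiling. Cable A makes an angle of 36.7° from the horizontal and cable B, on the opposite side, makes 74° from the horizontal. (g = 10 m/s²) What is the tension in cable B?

T_B ≈ 1500 N

Weight W = 175 × 10 = 1750 N acts straight down.
Horizontal: T_A cos 36.7° = T_B cos 74°  →  T_A = 0.3438 T_B.
Vertical: T_A sin 36.7° + T_B sin 74° = 1750.
Substituting the horizontal relation into the vertical equation gives 1.167 T_B = 1750, so T_B = 1500 N.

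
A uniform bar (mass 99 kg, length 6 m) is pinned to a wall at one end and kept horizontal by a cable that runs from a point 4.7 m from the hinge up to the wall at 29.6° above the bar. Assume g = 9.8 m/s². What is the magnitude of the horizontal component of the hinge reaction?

Take torques about the hinge: T sin 29.6° · 4.7 = 99×9.8×3 = 2910.6 N·m.
So T = 2910.6 / (0.4939 × 4.7) = 1253.7 N.
ΣF_x = 0: H_x = T cos 29.6° = 1090.1 N.

H_x ≈ 1090 N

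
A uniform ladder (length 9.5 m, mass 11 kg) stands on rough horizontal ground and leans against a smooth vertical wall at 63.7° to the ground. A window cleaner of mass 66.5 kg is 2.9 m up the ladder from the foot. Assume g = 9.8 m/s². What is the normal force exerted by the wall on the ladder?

Torques about the foot: N_wall · 9.5 sin 63.7° = 11×9.8×4.75 cos 63.7° + 66.5×9.8×2.9 cos 63.7° → N_wall = 124.96 N.

N_wall ≈ 125 N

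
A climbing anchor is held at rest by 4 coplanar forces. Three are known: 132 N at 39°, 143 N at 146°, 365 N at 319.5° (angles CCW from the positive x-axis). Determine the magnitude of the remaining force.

F ≈ 272 N

Sum the known components: ΣF_x = 261.6 N, ΣF_y = -74.01 N.
For equilibrium the remaining force must supply (−ΣF_x, −ΣF_y) = (-261.6, 74.01) N.
Magnitude = √((-261.6)² + (74.01)²) = 271.8 N; direction = atan2(74.01, -261.6) = 164.2°.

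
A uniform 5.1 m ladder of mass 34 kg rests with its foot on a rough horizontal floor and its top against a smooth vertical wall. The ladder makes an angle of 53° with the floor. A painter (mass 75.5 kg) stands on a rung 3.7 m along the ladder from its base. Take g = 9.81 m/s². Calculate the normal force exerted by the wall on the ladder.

Torques about the foot: N_wall · 5.1 sin 53° = 34×9.81×2.55 cos 53° + 75.5×9.81×3.7 cos 53° → N_wall = 530.58 N.

N_wall ≈ 531 N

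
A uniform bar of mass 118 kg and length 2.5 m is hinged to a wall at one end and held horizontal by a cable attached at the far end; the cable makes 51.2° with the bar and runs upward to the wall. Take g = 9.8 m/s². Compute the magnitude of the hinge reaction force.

Take torques about the hinge: T sin 51.2° · 2.5 = 118×9.8×1.25 = 1445.5 N·m.
So T = 1445.5 / (0.7793 × 2.5) = 741.91 N.
ΣF_x = 0: H_x = T cos 51.2° = 464.88 N.
ΣF_y = 0: H_y = (118×9.8) − T sin 51.2° = 1156.4 − 578.2 = 578.2 N.
|H| = √(H_x² + H_y²) = √((464.88)² + (578.2)²) = 741.91 N.

|H| ≈ 742 N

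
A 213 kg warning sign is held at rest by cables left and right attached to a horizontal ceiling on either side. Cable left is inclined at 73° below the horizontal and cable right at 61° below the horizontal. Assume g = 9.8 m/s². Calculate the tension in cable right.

T_right ≈ 848 N

Weight W = 213 × 9.8 = 2087 N acts straight down.
Horizontal: T_left cos 73° = T_right cos 61°  →  T_left = 1.658 T_right.
Vertical: T_left sin 73° + T_right sin 61° = 2087.
Substituting the horizontal relation into the vertical equation gives 2.46 T_right = 2087, so T_right = 848.4 N.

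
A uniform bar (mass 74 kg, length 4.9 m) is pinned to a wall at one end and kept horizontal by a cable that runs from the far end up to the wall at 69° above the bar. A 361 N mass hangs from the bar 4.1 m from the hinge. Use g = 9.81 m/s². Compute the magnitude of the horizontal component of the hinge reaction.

H_x ≈ 255 N

Take torques about the hinge: T sin 69° · 4.9 = 74×9.81×2.45 + 361×4.1 = 3258.7 N·m.
So T = 3258.7 / (0.9336 × 4.9) = 712.34 N.
ΣF_x = 0: H_x = T cos 69° = 255.28 N.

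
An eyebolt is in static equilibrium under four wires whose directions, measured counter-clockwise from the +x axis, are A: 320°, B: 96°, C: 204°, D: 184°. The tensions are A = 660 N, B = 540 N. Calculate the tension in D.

Resolve: ΣF_x = 660 cos 320° + 540 cos 96° + T_C cos 204° + T_D cos 184° = 0.
        ΣF_y = 660 sin 320° + 540 sin 96° + T_C sin 204° + T_D sin 184° = 0.
The known terms sum to (449.1, 112.8) N, so -0.9135 T_C − 0.9976 T_D = -449.1 and -0.4067 T_C − 0.0698 T_D = -112.8.
Solving simultaneously: T_C = 237.4 N, T_D = 232.8 N.

T_D ≈ 233 N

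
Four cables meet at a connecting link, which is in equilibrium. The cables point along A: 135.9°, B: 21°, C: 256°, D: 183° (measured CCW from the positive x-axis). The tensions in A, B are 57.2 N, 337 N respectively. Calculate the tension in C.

T_C ≈ 153 N

Resolve: ΣF_x = 57.2 cos 135.9° + 337 cos 21° + T_C cos 256° + T_D cos 183° = 0.
        ΣF_y = 57.2 sin 135.9° + 337 sin 21° + T_C sin 256° + T_D sin 183° = 0.
The known terms sum to (273.5, 160.6) N, so -0.2419 T_C − 0.9986 T_D = -273.5 and -0.9703 T_C − 0.0523 T_D = -160.6.
Solving simultaneously: T_C = 152.7 N, T_D = 236.9 N.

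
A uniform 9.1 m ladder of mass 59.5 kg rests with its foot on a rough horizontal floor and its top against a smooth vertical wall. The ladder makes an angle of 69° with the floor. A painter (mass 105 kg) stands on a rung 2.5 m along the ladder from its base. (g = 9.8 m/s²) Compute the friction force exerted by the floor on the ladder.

Torques about the foot: N_wall · 9.1 sin 69° = 59.5×9.8×4.55 cos 69° + 105×9.8×2.5 cos 69° → N_wall = 220.43 N.
ΣF_x = 0: f_floor = N_wall = 220.43 N.

f ≈ 220 N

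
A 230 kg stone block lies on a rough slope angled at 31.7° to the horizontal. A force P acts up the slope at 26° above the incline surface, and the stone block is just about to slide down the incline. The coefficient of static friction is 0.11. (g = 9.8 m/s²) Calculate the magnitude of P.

On the verge of sliding down the incline, friction equals μN and acts up the slope.
Perpendicular: N + P sin 26° = W cos 31.7° = 1918 N.
Along incline: P cos 26° + μN = W sin 31.7° with W sin 31.7° = 1184 N.
Solving the pair for P and N: P = 1144 N, N = 1416 N (and f = μN = 155.8 N).

P ≈ 1140 N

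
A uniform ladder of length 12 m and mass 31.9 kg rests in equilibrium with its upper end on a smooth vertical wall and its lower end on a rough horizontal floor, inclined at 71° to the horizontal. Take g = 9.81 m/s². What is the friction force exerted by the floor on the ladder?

Torques about the foot: N_wall · 12 sin 71° = 31.9×9.81×6 cos 71° → N_wall = 53.877 N.
ΣF_x = 0: f_floor = N_wall = 53.877 N.

f ≈ 53.9 N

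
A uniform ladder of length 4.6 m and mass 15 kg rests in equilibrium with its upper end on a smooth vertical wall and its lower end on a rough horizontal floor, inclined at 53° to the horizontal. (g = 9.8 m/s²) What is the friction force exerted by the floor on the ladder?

Torques about the foot: N_wall · 4.6 sin 53° = 15×9.8×2.3 cos 53° → N_wall = 55.386 N.
ΣF_x = 0: f_floor = N_wall = 55.386 N.

f ≈ 55.4 N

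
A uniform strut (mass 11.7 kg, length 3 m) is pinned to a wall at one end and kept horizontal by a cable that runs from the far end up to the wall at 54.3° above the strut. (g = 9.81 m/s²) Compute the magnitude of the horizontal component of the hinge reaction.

Take torques about the hinge: T sin 54.3° · 3 = 11.7×9.81×1.5 = 172.17 N·m.
So T = 172.17 / (0.8121 × 3) = 70.668 N.
ΣF_x = 0: H_x = T cos 54.3° = 41.238 N.

H_x ≈ 41.2 N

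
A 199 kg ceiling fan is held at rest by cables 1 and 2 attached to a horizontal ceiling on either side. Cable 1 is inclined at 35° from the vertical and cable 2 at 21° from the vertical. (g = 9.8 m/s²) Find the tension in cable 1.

T_1 ≈ 843 N

Angles from the horizontal: cable 1 is 90° − 35° = 55°, cable 2 is 90° − 21° = 69°.
Weight W = 199 × 9.8 = 1950 N acts straight down.
Horizontal: T_1 cos 55° = T_2 cos 69°  →  T_2 = 1.601 T_1.
Vertical: T_1 sin 55° + T_2 sin 69° = 1950.
Substituting the horizontal relation into the vertical equation gives 2.313 T_1 = 1950, so T_1 = 843 N.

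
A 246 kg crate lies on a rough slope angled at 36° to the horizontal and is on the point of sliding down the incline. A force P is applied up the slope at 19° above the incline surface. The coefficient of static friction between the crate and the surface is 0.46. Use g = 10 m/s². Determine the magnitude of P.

On the verge of sliding down the incline, friction equals μN and acts up the slope.
Perpendicular: N + P sin 19° = W cos 36° = 1990 N.
Along incline: P cos 19° + μN = W sin 36° with W sin 36° = 1446 N.
Solving the pair for P and N: P = 666.6 N, N = 1773 N (and f = μN = 815.6 N).

P ≈ 667 N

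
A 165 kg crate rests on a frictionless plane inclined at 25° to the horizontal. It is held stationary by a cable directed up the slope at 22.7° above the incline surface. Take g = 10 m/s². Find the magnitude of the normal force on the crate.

N ≈ 1200 N

Take axes along and perpendicular to the incline. Weight components: W sin 25° = 697.3 N down-slope, W cos 25° = 1495 N into the surface.
Along incline: T cos 22.7° = W sin 25° → T = 755.9 N.
Perpendicular: N = W cos 25° − T sin 22.7° = 1204 N.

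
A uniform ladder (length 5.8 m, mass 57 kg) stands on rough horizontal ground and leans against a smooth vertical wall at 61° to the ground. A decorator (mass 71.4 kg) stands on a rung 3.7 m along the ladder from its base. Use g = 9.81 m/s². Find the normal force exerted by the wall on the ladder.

N_wall ≈ 403 N

Torques about the foot: N_wall · 5.8 sin 61° = 57×9.81×2.9 cos 61° + 71.4×9.81×3.7 cos 61° → N_wall = 402.66 N.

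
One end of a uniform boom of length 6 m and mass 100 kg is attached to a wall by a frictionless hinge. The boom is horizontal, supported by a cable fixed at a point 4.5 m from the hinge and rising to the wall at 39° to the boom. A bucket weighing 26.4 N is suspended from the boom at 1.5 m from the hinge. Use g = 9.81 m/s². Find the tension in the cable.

T ≈ 1050 N

Take torques about the hinge: T sin 39° · 4.5 = 100×9.81×3 + 26.4×1.5 = 2982.6 N·m.
So T = 2982.6 / (0.6293 × 4.5) = 1053.2 N.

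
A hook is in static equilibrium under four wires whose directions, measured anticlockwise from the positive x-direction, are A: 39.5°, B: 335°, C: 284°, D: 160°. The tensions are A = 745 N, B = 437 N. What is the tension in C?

Resolve: ΣF_x = 745 cos 39.5° + 437 cos 335° + T_C cos 284° + T_D cos 160° = 0.
        ΣF_y = 745 sin 39.5° + 437 sin 335° + T_C sin 284° + T_D sin 160° = 0.
The known terms sum to (970.9, 289.2) N, so 0.2419 T_C − 0.9397 T_D = -970.9 and -0.9703 T_C + 0.3420 T_D = -289.2.
Solving simultaneously: T_C = 728.3 N, T_D = 1221 N.

T_C ≈ 728 N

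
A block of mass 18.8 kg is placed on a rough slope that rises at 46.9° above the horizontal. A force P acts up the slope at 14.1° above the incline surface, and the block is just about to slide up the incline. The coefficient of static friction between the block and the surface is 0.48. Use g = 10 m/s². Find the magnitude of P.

On the verge of sliding up the incline, friction equals μN and acts down the slope.
Perpendicular: N + P sin 14.1° = W cos 46.9° = 128.5 N.
Along incline: P cos 14.1° = W sin 46.9° + μN  with W sin 46.9° = 137.3 N.
Solving the pair for P and N: P = 183 N, N = 83.86 N (and f = μN = 40.25 N).

P ≈ 183 N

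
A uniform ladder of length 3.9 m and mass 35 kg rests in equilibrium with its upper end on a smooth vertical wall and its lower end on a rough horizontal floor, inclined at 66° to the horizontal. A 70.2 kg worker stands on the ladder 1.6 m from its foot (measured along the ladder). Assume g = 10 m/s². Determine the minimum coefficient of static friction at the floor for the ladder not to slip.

μ_min ≈ 0.196

ΣF_y = 0: N_floor = 35×10 + 70.2×10 = 1052 N.
Torques about the foot: N_wall · 3.9 sin 66° = 35×10×1.95 cos 66° + 70.2×10×1.6 cos 66° → N_wall = 206.14 N.
ΣF_x = 0: f_floor = N_wall = 206.14 N.
μ_min = f_floor / N_floor = 206.14 / 1052 = 0.196.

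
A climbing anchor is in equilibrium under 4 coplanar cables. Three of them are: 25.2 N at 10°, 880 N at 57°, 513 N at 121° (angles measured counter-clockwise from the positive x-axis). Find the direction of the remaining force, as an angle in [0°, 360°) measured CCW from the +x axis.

θ ≈ 259°

Sum the known components: ΣF_x = 239.9 N, ΣF_y = 1182 N.
For equilibrium the remaining force must supply (−ΣF_x, −ΣF_y) = (-239.9, -1182) N.
Magnitude = √((-239.9)² + (-1182)²) = 1206 N; direction = atan2(-1182, -239.9) = 258.5°.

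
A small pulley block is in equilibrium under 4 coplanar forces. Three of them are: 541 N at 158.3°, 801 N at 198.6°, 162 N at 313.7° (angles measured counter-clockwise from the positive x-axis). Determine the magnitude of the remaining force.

F ≈ 1160 N

Sum the known components: ΣF_x = -1150 N, ΣF_y = -172.6 N.
For equilibrium the remaining force must supply (−ΣF_x, −ΣF_y) = (1150, 172.6) N.
Magnitude = √((1150)² + (172.6)²) = 1163 N; direction = atan2(172.6, 1150) = 8.5°.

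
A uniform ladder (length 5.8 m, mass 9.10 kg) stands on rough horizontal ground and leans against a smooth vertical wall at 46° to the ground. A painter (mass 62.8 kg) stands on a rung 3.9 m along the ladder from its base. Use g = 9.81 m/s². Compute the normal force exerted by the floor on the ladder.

N_floor ≈ 705 N

ΣF_y = 0: N_floor = 9.10×9.81 + 62.8×9.81 = 705.34 N.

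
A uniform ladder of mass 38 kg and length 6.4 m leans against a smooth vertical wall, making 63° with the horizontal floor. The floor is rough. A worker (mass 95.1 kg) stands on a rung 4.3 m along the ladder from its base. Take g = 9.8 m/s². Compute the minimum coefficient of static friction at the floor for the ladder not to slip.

ΣF_y = 0: N_floor = 38×9.8 + 95.1×9.8 = 1304.4 N.
Torques about the foot: N_wall · 6.4 sin 63° = 38×9.8×3.2 cos 63° + 95.1×9.8×4.3 cos 63° → N_wall = 413.93 N.
ΣF_x = 0: f_floor = N_wall = 413.93 N.
μ_min = f_floor / N_floor = 413.93 / 1304.4 = 0.3173.

μ_min ≈ 0.317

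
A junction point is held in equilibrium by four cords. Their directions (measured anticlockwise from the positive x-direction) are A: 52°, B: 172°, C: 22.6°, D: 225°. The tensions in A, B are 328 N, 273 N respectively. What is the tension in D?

T_D ≈ 787 N

Resolve: ΣF_x = 328 cos 52° + 273 cos 172° + T_C cos 22.6° + T_D cos 225° = 0.
        ΣF_y = 328 sin 52° + 273 sin 172° + T_C sin 22.6° + T_D sin 225° = 0.
The known terms sum to (-68.41, 296.5) N, so 0.9232 T_C − 0.7071 T_D = 68.41 and 0.3843 T_C − 0.7071 T_D = -296.5.
Solving simultaneously: T_C = 677 N, T_D = 787.2 N.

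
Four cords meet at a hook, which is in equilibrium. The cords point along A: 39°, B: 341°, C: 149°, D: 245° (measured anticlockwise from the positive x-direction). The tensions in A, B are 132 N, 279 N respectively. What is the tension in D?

T_D ≈ 183 N

Resolve: ΣF_x = 132 cos 39° + 279 cos 341° + T_C cos 149° + T_D cos 245° = 0.
        ΣF_y = 132 sin 39° + 279 sin 341° + T_C sin 149° + T_D sin 245° = 0.
The known terms sum to (366.4, -7.763) N, so -0.8572 T_C − 0.4226 T_D = -366.4 and 0.5150 T_C − 0.9063 T_D = 7.763.
Solving simultaneously: T_C = 337.2 N, T_D = 183 N.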